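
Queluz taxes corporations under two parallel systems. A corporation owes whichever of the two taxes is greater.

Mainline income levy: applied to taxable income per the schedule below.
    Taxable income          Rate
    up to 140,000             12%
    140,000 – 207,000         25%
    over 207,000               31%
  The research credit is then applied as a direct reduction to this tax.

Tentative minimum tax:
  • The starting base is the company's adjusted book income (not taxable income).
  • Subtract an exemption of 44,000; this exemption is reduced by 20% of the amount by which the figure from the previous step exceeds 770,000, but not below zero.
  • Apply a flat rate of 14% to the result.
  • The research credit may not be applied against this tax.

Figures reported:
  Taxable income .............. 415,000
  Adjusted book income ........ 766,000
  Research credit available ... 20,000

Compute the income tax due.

Tentative minimum tax:
  Base (adjusted book income): 766,000
  Exemption: 766,000 ≤ 770,000, so full 44,000 applies
  Base: 766,000 − 44,000 = 722,000
  722,000 × 14% = 101,080

Mainline income levy:
  140,000 × 12% = 16,800
  67,000 × 25% = 16,750
  208,000 × 31% = 64,480
  → 98,030
  Less research credit 20,000 → 78,030

101,080 > 78,030, so the tentative minimum tax is the binding amount.

101,080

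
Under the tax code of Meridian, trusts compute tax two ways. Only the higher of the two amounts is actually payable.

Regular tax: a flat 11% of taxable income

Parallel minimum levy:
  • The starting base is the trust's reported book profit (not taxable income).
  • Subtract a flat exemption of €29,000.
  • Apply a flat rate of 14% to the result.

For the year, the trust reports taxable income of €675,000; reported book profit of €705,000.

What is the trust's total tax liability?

€94,640

Parallel minimum levy:
  Base (reported book profit): €705,000
  Less exemption €29,000 → base €676,000
  €676,000 × 14% = €94,640

Regular tax:
  €675,000 × 11% = €74,250

€94,640 > €74,250, so the parallel minimum levy is the binding amount.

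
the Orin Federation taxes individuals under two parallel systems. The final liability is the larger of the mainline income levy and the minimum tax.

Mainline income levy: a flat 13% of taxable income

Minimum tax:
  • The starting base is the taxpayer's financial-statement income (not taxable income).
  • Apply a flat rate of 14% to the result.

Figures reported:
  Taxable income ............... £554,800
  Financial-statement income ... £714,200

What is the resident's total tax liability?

Mainline income levy:
  £554,800 × 13% = £72,124

Minimum tax:
  Base (financial-statement income): £714,200
  £714,200 × 14% = £99,988

£99,988 > £72,124, so the minimum tax is the binding amount.

£99,988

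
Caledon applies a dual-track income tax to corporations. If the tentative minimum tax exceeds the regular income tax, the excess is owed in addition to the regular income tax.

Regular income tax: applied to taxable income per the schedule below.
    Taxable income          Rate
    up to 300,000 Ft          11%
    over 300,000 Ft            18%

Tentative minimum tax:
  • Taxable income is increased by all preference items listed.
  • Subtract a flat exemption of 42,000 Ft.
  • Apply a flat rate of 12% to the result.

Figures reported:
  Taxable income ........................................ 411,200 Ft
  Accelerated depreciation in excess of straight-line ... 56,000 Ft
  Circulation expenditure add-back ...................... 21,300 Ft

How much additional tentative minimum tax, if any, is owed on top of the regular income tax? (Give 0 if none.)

564 Ft

Regular income tax:
  300,000 Ft × 11% = 33,000 Ft
  111,200 Ft × 18% = 20,016 Ft
  → 53,016 Ft

Tentative minimum tax:
  Adjusted income: 411,200 Ft + 56,000 Ft + 21,300 Ft = 488,500 Ft
  Less exemption 42,000 Ft → base 446,500 Ft
  446,500 Ft × 12% = 53,580 Ft

Excess of tentative minimum tax over regular income tax: 53,580 Ft − 53,016 Ft = 564 Ft.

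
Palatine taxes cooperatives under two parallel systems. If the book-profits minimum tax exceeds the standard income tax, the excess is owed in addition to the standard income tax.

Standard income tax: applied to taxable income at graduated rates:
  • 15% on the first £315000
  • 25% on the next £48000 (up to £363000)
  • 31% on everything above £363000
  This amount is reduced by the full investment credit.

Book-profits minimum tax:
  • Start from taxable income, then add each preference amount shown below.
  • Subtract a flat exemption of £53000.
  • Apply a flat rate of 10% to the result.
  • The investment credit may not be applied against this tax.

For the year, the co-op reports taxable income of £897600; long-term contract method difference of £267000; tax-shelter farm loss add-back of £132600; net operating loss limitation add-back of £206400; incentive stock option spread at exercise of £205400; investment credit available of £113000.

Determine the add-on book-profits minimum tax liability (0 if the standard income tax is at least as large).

Book-profits minimum tax:
  Adjusted income: £897600 + £267000 + £132600 + £206400 + £205400 = £1709000
  Less exemption £53000 → base £1656000
  £1656000 × 10% = £165600

Standard income tax:
  £315000 × 15% = £47250
  £48000 × 25% = £12000
  £534600 × 31% = £165726
  → £224976
  Less investment credit £113000 → £111976

Excess of book-profits minimum tax over standard income tax: £165600 − £111976 = £53624.

£53624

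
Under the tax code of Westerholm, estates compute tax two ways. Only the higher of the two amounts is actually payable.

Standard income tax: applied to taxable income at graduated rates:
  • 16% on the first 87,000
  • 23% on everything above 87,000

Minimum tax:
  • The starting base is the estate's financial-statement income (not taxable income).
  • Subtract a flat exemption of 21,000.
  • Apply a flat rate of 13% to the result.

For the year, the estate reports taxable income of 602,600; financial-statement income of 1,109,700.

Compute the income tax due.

Standard income tax:
  87,000 × 16% = 13,920
  515,600 × 23% = 118,588
  → 132,508

Minimum tax:
  Base (financial-statement income): 1,109,700
  Less exemption 21,000 → base 1,088,700
  1,088,700 × 13% = 141,531

141,531 > 132,508, so the minimum tax is the binding amount.

141,531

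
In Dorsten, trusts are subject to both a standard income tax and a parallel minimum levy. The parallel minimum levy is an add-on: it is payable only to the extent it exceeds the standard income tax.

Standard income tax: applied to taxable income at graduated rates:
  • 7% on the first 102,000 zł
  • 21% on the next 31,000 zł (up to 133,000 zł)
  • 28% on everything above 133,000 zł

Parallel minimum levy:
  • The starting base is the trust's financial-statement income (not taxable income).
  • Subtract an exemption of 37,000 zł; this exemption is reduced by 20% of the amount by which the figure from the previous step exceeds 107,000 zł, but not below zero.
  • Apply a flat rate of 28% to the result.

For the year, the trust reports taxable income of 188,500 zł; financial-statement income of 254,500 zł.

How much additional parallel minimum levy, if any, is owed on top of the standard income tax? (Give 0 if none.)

Standard income tax:
  102,000 zł × 7% = 7,140 zł
  31,000 zł × 21% = 6,510 zł
  55,500 zł × 28% = 15,540 zł
  → 29,190 zł

Parallel minimum levy:
  Base (financial-statement income): 254,500 zł
  Exemption: 37,000 zł − 20% × (254,500 zł − 107,000 zł) = 37,000 zł − 29,500 zł = 7,500 zł
  Base: 254,500 zł − 7,500 zł = 247,000 zł
  247,000 zł × 28% = 69,160 zł

Excess of parallel minimum levy over standard income tax: 69,160 zł − 29,190 zł = 39,970 zł.

39,970 zł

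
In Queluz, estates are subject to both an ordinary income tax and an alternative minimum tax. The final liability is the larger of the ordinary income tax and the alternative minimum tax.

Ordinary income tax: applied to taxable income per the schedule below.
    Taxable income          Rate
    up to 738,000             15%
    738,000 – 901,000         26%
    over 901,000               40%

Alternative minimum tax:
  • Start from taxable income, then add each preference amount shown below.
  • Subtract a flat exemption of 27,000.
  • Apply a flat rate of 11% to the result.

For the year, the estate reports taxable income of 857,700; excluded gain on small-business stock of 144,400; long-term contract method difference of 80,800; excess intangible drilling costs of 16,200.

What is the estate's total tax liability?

141,822

Ordinary income tax:
  738,000 × 15% = 110,700
  119,700 × 26% = 31,122
  → 141,822

Alternative minimum tax:
  Adjusted income: 857,700 + 144,400 + 80,800 + 16,200 = 1,099,100
  Less exemption 27,000 → base 1,072,100
  1,072,100 × 11% = 117,931

141,822 > 117,931, so the ordinary income tax governs.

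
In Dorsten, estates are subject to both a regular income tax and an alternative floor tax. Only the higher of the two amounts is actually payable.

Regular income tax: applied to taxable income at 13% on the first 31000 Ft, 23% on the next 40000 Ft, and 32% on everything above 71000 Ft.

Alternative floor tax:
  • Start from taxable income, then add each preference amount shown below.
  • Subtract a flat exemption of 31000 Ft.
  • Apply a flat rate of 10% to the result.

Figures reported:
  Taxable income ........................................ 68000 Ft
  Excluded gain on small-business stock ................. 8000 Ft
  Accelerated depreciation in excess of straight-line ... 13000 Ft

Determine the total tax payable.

Regular income tax:
  31000 Ft × 13% = 4030 Ft
  37000 Ft × 23% = 8510 Ft
  → 12540 Ft

Alternative floor tax:
  Adjusted income: 68000 Ft + 8000 Ft + 13000 Ft = 89000 Ft
  Less exemption 31000 Ft → base 58000 Ft
  58000 Ft × 10% = 5800 Ft

12540 Ft > 5800 Ft, so the regular income tax governs.

12540 Ft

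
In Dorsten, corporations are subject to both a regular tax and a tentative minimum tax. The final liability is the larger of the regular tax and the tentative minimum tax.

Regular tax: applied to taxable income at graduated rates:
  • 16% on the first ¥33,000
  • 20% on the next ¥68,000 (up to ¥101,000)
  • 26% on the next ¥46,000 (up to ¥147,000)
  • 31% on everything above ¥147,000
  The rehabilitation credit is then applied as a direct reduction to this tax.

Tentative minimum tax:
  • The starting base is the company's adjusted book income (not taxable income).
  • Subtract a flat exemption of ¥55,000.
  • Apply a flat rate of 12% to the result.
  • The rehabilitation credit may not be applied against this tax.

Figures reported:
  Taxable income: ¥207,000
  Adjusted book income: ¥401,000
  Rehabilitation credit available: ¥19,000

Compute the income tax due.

Regular tax:
  ¥33,000 × 16% = ¥5,280
  ¥68,000 × 20% = ¥13,600
  ¥46,000 × 26% = ¥11,960
  ¥60,000 × 31% = ¥18,600
  → ¥49,440
  Less rehabilitation credit ¥19,000 → ¥30,440

Tentative minimum tax:
  Base (adjusted book income): ¥401,000
  Less exemption ¥55,000 → base ¥346,000
  ¥346,000 × 12% = ¥41,520

¥41,520 > ¥30,440, so the tentative minimum tax is the binding amount.

¥41,520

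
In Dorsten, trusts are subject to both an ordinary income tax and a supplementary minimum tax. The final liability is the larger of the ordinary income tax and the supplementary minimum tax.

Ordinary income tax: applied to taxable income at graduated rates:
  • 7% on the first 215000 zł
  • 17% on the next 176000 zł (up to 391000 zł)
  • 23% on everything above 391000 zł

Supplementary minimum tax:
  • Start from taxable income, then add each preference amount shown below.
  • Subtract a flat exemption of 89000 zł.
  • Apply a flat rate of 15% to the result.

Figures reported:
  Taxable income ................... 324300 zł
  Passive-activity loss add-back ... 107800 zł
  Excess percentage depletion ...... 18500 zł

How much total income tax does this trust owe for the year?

54240 zł

Ordinary income tax:
  215000 zł × 7% = 15050 zł
  109300 zł × 17% = 18581 zł
  → 33631 zł

Supplementary minimum tax:
  Adjusted income: 324300 zł + 107800 zł + 18500 zł = 450600 zł
  Less exemption 89000 zł → base 361600 zł
  361600 zł × 15% = 54240 zł

54240 zł > 33631 zł, so the supplementary minimum tax is the binding amount.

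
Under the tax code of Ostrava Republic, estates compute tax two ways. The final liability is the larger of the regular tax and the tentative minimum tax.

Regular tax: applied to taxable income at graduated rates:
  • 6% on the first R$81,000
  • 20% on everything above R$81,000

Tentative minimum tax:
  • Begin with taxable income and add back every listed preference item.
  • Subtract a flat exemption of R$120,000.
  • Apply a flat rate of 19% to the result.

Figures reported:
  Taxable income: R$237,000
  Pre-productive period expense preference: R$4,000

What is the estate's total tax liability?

Tentative minimum tax:
  Adjusted income: R$237,000 + R$4,000 = R$241,000
  Less exemption R$120,000 → base R$121,000
  R$121,000 × 19% = R$22,990

Regular tax:
  R$81,000 × 6% = R$4,860
  R$156,000 × 20% = R$31,200
  → R$36,060

R$36,060 > R$22,990, so the regular tax governs.

R$36,060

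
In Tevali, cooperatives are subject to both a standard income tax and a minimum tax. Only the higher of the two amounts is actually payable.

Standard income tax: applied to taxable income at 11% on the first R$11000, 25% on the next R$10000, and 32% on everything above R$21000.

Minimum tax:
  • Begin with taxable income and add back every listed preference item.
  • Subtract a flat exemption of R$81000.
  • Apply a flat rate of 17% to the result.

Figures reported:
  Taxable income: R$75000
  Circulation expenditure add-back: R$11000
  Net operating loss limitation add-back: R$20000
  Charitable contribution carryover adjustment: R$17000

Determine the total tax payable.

R$20990

Standard income tax:
  R$11000 × 11% = R$1210
  R$10000 × 25% = R$2500
  R$54000 × 32% = R$17280
  → R$20990

Minimum tax:
  Adjusted income: R$75000 + R$11000 + R$20000 + R$17000 = R$123000
  Less exemption R$81000 → base R$42000
  R$42000 × 17% = R$7140

R$20990 > R$7140, so the standard income tax governs.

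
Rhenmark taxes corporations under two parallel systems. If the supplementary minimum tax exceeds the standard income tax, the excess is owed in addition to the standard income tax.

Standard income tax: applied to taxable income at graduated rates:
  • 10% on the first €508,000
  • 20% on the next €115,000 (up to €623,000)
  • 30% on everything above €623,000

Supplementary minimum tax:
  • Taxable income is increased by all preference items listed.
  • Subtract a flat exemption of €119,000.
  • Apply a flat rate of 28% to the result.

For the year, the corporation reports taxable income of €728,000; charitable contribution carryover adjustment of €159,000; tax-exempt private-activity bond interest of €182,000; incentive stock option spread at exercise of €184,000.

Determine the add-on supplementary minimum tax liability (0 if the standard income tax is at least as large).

€212,220

Standard income tax:
  €508,000 × 10% = €50,800
  €115,000 × 20% = €23,000
  €105,000 × 30% = €31,500
  → €105,300

Supplementary minimum tax:
  Adjusted income: €728,000 + €159,000 + €182,000 + €184,000 = €1,253,000
  Less exemption €119,000 → base €1,134,000
  €1,134,000 × 28% = €317,520

Excess of supplementary minimum tax over standard income tax: €317,520 − €105,300 = €212,220.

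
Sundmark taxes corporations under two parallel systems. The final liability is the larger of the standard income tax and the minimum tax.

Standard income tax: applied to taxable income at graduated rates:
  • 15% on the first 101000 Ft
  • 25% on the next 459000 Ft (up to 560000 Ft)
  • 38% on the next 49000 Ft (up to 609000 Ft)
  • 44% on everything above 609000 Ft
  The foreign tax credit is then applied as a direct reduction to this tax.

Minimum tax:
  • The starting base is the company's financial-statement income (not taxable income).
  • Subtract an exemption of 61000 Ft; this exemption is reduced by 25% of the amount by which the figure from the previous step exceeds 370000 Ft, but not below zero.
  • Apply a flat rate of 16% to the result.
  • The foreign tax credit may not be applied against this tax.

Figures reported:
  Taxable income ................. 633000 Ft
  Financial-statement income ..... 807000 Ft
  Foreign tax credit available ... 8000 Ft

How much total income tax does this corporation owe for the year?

Standard income tax:
  101000 Ft × 15% = 15150 Ft
  459000 Ft × 25% = 114750 Ft
  49000 Ft × 38% = 18620 Ft
  24000 Ft × 44% = 10560 Ft
  → 159080 Ft
  Less foreign tax credit 8000 Ft → 151080 Ft

Minimum tax:
  Base (financial-statement income): 807000 Ft
  Exemption: 25% × (807000 Ft − 370000 Ft) = 109250 Ft ≥ 61000 Ft, so the exemption is fully phased out
  Base: 807000 Ft − 0 Ft = 807000 Ft
  807000 Ft × 16% = 129120 Ft

151080 Ft > 129120 Ft, so the standard income tax governs.

151080 Ft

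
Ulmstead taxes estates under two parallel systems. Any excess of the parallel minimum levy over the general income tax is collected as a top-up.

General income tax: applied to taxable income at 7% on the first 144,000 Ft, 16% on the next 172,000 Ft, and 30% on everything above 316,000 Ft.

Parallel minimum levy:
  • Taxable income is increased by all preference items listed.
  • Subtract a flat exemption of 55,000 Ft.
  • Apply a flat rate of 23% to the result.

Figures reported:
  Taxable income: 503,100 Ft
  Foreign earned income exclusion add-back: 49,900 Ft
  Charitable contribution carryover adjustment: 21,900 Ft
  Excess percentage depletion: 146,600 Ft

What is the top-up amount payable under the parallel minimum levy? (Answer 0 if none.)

General income tax:
  144,000 Ft × 7% = 10,080 Ft
  172,000 Ft × 16% = 27,520 Ft
  187,100 Ft × 30% = 56,130 Ft
  → 93,730 Ft

Parallel minimum levy:
  Adjusted income: 503,100 Ft + 49,900 Ft + 21,900 Ft + 146,600 Ft = 721,500 Ft
  Less exemption 55,000 Ft → base 666,500 Ft
  666,500 Ft × 23% = 153,295 Ft

Excess of parallel minimum levy over general income tax: 153,295 Ft − 93,730 Ft = 59,565 Ft.

59,565 Ft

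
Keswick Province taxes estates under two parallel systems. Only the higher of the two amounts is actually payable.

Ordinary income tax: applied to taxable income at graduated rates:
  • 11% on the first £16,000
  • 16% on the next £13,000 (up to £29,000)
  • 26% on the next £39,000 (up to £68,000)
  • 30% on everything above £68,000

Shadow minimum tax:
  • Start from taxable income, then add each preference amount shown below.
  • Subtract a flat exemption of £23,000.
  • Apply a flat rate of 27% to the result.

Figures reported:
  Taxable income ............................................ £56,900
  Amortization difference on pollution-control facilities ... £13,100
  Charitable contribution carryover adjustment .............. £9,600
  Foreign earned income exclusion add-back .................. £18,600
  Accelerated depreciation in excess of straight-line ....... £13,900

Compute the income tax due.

Shadow minimum tax:
  Adjusted income: £56,900 + £13,100 + £9,600 + £18,600 + £13,900 = £112,100
  Less exemption £23,000 → base £89,100
  £89,100 × 27% = £24,057

Ordinary income tax:
  £16,000 × 11% = £1,760
  £13,000 × 16% = £2,080
  £27,900 × 26% = £7,254
  → £11,094

£24,057 > £11,094, so the shadow minimum tax is the binding amount.

£24,057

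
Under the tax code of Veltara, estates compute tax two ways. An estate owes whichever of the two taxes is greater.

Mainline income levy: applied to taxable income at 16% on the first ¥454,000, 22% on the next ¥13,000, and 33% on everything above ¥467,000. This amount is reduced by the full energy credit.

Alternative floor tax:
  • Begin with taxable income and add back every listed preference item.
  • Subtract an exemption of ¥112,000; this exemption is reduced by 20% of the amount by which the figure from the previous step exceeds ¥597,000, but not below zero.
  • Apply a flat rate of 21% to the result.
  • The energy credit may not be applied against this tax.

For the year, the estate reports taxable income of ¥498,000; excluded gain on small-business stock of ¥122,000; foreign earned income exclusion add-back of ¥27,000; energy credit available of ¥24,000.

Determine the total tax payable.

¥114,450

Alternative floor tax:
  Adjusted income: ¥498,000 + ¥122,000 + ¥27,000 = ¥647,000
  Exemption: ¥112,000 − 20% × (¥647,000 − ¥597,000) = ¥112,000 − ¥10,000 = ¥102,000
  Base: ¥647,000 − ¥102,000 = ¥545,000
  ¥545,000 × 21% = ¥114,450

Mainline income levy:
  ¥454,000 × 16% = ¥72,640
  ¥13,000 × 22% = ¥2,860
  ¥31,000 × 33% = ¥10,230
  → ¥85,730
  Less energy credit ¥24,000 → ¥61,730

¥114,450 > ¥61,730, so the alternative floor tax is the binding amount.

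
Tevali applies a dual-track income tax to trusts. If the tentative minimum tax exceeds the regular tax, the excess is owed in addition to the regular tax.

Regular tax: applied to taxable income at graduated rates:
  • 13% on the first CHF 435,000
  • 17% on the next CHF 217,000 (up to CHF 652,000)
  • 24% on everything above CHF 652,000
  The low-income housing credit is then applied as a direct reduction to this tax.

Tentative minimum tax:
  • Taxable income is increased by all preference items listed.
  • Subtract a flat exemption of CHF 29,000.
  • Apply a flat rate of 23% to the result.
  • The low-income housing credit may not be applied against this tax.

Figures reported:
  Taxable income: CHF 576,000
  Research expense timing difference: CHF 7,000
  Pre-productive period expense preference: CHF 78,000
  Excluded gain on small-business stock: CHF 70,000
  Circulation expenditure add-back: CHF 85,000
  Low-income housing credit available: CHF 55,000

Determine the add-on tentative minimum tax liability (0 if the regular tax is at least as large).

Tentative minimum tax:
  Adjusted income: CHF 576,000 + CHF 7,000 + CHF 78,000 + CHF 70,000 + CHF 85,000 = CHF 816,000
  Less exemption CHF 29,000 → base CHF 787,000
  CHF 787,000 × 23% = CHF 181,010

Regular tax:
  CHF 435,000 × 13% = CHF 56,550
  CHF 141,000 × 17% = CHF 23,970
  → CHF 80,520
  Less low-income housing credit CHF 55,000 → CHF 25,520

Excess of tentative minimum tax over regular tax: CHF 181,010 − CHF 25,520 = CHF 155,490.

CHF 155,490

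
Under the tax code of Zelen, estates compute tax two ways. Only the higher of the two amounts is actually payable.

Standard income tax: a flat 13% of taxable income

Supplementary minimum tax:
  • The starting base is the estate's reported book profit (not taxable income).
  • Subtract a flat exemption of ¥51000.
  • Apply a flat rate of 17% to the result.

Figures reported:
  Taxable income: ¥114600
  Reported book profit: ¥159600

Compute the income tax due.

Standard income tax:
  ¥114600 × 13% = ¥14898

Supplementary minimum tax:
  Base (reported book profit): ¥159600
  Less exemption ¥51000 → base ¥108600
  ¥108600 × 17% = ¥18462

¥18462 > ¥14898, so the supplementary minimum tax is the binding amount.

¥18462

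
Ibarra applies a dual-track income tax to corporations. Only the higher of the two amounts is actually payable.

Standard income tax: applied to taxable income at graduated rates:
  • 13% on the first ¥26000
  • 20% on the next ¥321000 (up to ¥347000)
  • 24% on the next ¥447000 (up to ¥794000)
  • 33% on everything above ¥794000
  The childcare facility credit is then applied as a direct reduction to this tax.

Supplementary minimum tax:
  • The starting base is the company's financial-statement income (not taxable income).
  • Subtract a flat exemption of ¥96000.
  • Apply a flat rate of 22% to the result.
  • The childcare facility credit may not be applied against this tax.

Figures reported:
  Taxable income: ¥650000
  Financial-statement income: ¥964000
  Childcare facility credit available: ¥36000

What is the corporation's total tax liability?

¥190960

Standard income tax:
  ¥26000 × 13% = ¥3380
  ¥321000 × 20% = ¥64200
  ¥303000 × 24% = ¥72720
  → ¥140300
  Less childcare facility credit ¥36000 → ¥104300

Supplementary minimum tax:
  Base (financial-statement income): ¥964000
  Less exemption ¥96000 → base ¥868000
  ¥868000 × 22% = ¥190960

¥190960 > ¥104300, so the supplementary minimum tax is the binding amount.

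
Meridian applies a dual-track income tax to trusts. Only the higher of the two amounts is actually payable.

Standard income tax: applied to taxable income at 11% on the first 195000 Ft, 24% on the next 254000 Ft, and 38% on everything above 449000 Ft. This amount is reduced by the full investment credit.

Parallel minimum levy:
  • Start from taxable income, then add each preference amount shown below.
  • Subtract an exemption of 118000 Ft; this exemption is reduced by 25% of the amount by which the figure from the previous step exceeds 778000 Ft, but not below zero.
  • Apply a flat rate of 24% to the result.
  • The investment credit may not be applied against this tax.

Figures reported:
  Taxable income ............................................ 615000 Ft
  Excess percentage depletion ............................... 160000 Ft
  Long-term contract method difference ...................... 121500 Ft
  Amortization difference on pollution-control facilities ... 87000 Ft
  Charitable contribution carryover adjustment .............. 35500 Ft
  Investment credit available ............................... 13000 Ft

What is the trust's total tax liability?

230700 Ft

Standard income tax:
  195000 Ft × 11% = 21450 Ft
  254000 Ft × 24% = 60960 Ft
  166000 Ft × 38% = 63080 Ft
  → 145490 Ft
  Less investment credit 13000 Ft → 132490 Ft

Parallel minimum levy:
  Adjusted income: 615000 Ft + 160000 Ft + 121500 Ft + 87000 Ft + 35500 Ft = 1019000 Ft
  Exemption: 118000 Ft − 25% × (1019000 Ft − 778000 Ft) = 118000 Ft − 60250 Ft = 57750 Ft
  Base: 1019000 Ft − 57750 Ft = 961250 Ft
  961250 Ft × 24% = 230700 Ft

230700 Ft > 132490 Ft, so the parallel minimum levy is the binding amount.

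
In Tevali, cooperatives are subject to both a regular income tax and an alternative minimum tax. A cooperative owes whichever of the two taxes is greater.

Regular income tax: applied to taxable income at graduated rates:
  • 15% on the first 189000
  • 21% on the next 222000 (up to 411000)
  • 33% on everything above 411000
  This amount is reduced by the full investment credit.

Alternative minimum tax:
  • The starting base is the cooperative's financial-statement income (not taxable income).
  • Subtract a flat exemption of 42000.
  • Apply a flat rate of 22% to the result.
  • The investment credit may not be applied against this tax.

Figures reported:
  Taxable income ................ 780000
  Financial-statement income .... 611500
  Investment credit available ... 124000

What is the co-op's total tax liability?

Alternative minimum tax:
  Base (financial-statement income): 611500
  Less exemption 42000 → base 569500
  569500 × 22% = 125290

Regular income tax:
  189000 × 15% = 28350
  222000 × 21% = 46620
  369000 × 33% = 121770
  → 196740
  Less investment credit 124000 → 72740

125290 > 72740, so the alternative minimum tax is the binding amount.

125290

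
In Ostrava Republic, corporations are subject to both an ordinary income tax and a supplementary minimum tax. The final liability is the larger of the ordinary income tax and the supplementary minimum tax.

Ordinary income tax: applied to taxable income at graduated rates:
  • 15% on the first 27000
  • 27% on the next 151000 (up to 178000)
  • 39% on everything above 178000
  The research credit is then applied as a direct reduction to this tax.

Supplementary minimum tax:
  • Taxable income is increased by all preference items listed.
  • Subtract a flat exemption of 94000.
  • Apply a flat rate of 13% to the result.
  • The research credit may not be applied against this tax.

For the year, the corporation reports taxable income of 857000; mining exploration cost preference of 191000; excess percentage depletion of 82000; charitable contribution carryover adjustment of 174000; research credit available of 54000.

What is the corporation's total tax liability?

Supplementary minimum tax:
  Adjusted income: 857000 + 191000 + 82000 + 174000 = 1304000
  Less exemption 94000 → base 1210000
  1210000 × 13% = 157300

Ordinary income tax:
  27000 × 15% = 4050
  151000 × 27% = 40770
  679000 × 39% = 264810
  → 309630
  Less research credit 54000 → 255630

255630 > 157300, so the ordinary income tax governs.

255630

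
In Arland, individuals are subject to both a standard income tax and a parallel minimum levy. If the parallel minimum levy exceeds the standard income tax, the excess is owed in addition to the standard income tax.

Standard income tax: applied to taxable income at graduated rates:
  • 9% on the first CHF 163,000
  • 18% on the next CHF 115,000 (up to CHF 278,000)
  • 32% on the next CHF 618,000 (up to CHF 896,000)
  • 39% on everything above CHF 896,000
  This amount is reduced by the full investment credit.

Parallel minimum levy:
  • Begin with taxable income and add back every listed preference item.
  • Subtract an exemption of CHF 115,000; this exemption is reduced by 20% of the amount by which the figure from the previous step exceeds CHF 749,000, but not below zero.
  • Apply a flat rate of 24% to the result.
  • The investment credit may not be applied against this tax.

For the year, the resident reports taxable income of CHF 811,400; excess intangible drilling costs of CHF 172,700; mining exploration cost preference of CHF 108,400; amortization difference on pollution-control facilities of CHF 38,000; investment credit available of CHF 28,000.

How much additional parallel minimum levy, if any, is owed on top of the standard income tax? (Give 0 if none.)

CHF 83,974

Standard income tax:
  CHF 163,000 × 9% = CHF 14,670
  CHF 115,000 × 18% = CHF 20,700
  CHF 533,400 × 32% = CHF 170,688
  → CHF 206,058
  Less investment credit CHF 28,000 → CHF 178,058

Parallel minimum levy:
  Adjusted income: CHF 811,400 + CHF 172,700 + CHF 108,400 + CHF 38,000 = CHF 1,130,500
  Exemption: CHF 115,000 − 20% × (CHF 1,130,500 − CHF 749,000) = CHF 115,000 − CHF 76,300 = CHF 38,700
  Base: CHF 1,130,500 − CHF 38,700 = CHF 1,091,800
  CHF 1,091,800 × 24% = CHF 262,032

Excess of parallel minimum levy over standard income tax: CHF 262,032 − CHF 178,058 = CHF 83,974.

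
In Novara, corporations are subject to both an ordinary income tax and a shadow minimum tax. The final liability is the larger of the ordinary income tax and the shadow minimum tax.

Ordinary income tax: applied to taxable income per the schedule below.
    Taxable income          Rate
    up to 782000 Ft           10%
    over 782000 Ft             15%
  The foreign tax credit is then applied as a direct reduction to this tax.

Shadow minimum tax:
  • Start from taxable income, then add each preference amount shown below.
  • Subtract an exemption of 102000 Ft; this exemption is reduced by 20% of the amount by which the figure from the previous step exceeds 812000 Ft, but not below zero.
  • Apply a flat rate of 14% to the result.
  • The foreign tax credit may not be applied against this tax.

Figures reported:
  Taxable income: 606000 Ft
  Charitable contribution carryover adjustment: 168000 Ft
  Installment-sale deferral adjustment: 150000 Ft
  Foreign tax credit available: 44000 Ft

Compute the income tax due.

118216 Ft

Shadow minimum tax:
  Adjusted income: 606000 Ft + 168000 Ft + 150000 Ft = 924000 Ft
  Exemption: 102000 Ft − 20% × (924000 Ft − 812000 Ft) = 102000 Ft − 22400 Ft = 79600 Ft
  Base: 924000 Ft − 79600 Ft = 844400 Ft
  844400 Ft × 14% = 118216 Ft

Ordinary income tax:
  606000 Ft × 10% = 60600 Ft
  Less foreign tax credit 44000 Ft → 16600 Ft

118216 Ft > 16600 Ft, so the shadow minimum tax is the binding amount.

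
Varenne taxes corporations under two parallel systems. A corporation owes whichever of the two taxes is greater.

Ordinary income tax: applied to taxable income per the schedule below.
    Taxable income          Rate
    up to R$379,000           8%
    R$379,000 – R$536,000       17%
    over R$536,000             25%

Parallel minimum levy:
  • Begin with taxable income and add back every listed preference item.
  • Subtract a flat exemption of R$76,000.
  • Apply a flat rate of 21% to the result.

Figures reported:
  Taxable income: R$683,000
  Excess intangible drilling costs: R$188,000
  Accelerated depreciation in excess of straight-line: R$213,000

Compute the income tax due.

Parallel minimum levy:
  Adjusted income: R$683,000 + R$188,000 + R$213,000 = R$1,084,000
  Less exemption R$76,000 → base R$1,008,000
  R$1,008,000 × 21% = R$211,680

Ordinary income tax:
  R$379,000 × 8% = R$30,320
  R$157,000 × 17% = R$26,690
  R$147,000 × 25% = R$36,750
  → R$93,760

R$211,680 > R$93,760, so the parallel minimum levy is the binding amount.

R$211,680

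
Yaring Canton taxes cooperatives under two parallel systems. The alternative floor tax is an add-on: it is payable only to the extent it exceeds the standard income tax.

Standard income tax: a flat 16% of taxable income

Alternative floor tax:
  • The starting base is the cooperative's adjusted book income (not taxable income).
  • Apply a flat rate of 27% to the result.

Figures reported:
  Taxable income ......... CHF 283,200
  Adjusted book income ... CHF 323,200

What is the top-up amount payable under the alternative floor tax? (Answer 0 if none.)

CHF 41,952

Alternative floor tax:
  Base (adjusted book income): CHF 323,200
  CHF 323,200 × 27% = CHF 87,264

Standard income tax:
  CHF 283,200 × 16% = CHF 45,312

Excess of alternative floor tax over standard income tax: CHF 87,264 − CHF 45,312 = CHF 41,952.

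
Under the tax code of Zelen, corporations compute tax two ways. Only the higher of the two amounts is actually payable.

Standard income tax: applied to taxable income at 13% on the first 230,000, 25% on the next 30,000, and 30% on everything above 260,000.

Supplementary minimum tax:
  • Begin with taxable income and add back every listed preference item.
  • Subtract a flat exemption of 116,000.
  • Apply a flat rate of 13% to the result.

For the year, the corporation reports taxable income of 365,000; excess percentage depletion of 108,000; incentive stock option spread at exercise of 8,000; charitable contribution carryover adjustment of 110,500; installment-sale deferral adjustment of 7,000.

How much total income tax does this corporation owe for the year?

68,900

Supplementary minimum tax:
  Adjusted income: 365,000 + 108,000 + 8,000 + 110,500 + 7,000 = 598,500
  Less exemption 116,000 → base 482,500
  482,500 × 13% = 62,725

Standard income tax:
  230,000 × 13% = 29,900
  30,000 × 25% = 7,500
  105,000 × 30% = 31,500
  → 68,900

68,900 > 62,725, so the standard income tax governs.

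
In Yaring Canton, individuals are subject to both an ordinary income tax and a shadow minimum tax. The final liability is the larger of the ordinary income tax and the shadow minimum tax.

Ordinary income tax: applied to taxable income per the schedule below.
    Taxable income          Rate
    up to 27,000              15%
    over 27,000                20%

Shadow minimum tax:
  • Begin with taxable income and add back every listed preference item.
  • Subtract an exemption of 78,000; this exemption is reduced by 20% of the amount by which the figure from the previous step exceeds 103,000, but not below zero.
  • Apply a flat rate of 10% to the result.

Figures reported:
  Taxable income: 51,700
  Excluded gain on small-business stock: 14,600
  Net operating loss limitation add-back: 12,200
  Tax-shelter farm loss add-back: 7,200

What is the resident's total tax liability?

Ordinary income tax:
  27,000 × 15% = 4,050
  24,700 × 20% = 4,940
  → 8,990

Shadow minimum tax:
  Adjusted income: 51,700 + 14,600 + 12,200 + 7,200 = 85,700
  Exemption: 85,700 ≤ 103,000, so full 78,000 applies
  Base: 85,700 − 78,000 = 7,700
  7,700 × 10% = 770

8,990 > 770, so the ordinary income tax governs.

8,990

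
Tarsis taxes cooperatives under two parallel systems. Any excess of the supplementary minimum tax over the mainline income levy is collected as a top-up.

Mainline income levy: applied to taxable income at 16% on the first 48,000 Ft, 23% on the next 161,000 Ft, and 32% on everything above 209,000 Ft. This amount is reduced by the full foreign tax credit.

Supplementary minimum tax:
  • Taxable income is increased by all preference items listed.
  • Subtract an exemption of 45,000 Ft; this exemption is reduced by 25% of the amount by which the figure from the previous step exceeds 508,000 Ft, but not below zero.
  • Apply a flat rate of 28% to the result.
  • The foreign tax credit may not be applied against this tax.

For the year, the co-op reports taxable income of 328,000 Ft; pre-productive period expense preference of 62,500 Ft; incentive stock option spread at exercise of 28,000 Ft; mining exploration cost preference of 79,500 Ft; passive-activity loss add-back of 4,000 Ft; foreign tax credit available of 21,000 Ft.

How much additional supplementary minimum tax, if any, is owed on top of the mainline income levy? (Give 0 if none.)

66,170 Ft

Mainline income levy:
  48,000 Ft × 16% = 7,680 Ft
  161,000 Ft × 23% = 37,030 Ft
  119,000 Ft × 32% = 38,080 Ft
  → 82,790 Ft
  Less foreign tax credit 21,000 Ft → 61,790 Ft

Supplementary minimum tax:
  Adjusted income: 328,000 Ft + 62,500 Ft + 28,000 Ft + 79,500 Ft + 4,000 Ft = 502,000 Ft
  Exemption: 502,000 Ft ≤ 508,000 Ft, so full 45,000 Ft applies
  Base: 502,000 Ft − 45,000 Ft = 457,000 Ft
  457,000 Ft × 28% = 127,960 Ft

Excess of supplementary minimum tax over mainline income levy: 127,960 Ft − 61,790 Ft = 66,170 Ft.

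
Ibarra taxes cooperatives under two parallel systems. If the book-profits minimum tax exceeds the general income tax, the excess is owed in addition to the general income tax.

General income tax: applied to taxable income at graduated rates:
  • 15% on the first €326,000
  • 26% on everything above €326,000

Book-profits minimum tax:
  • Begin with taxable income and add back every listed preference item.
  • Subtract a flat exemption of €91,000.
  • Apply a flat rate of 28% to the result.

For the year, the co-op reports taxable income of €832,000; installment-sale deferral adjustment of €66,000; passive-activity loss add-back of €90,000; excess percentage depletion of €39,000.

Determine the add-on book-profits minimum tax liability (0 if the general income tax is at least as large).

€81,620

General income tax:
  €326,000 × 15% = €48,900
  €506,000 × 26% = €131,560
  → €180,460

Book-profits minimum tax:
  Adjusted income: €832,000 + €66,000 + €90,000 + €39,000 = €1,027,000
  Less exemption €91,000 → base €936,000
  €936,000 × 28% = €262,080

Excess of book-profits minimum tax over general income tax: €262,080 − €180,460 = €81,620.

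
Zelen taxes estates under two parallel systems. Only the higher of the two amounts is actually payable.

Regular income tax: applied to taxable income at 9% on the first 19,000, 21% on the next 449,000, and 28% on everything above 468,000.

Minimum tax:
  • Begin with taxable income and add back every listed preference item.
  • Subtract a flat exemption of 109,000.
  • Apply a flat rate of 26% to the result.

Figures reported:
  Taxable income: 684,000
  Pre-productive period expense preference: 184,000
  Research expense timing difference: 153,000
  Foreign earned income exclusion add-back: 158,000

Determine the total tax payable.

278,200

Minimum tax:
  Adjusted income: 684,000 + 184,000 + 153,000 + 158,000 = 1,179,000
  Less exemption 109,000 → base 1,070,000
  1,070,000 × 26% = 278,200

Regular income tax:
  19,000 × 9% = 1,710
  449,000 × 21% = 94,290
  216,000 × 28% = 60,480
  → 156,480

278,200 > 156,480, so the minimum tax is the binding amount.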